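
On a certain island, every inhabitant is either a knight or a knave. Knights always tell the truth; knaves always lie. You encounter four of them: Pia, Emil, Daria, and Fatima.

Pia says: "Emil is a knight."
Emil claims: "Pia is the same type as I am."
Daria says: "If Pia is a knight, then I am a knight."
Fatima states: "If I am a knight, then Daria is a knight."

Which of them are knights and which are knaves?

Consider Pia. Suppose Pia is a knave.
Then whichever role Emil has, Emil's statement has the wrong truth value — contradiction.
So Pia is a knight.
Consider Emil. Suppose Emil is a knave.
Then Pia's statement comes out false, contradicting Pia being a knight.
So Emil is a knight.
Consider Daria. Suppose Daria is a knave.
Then whichever role Fatima has, Fatima's statement has the wrong truth value — contradiction.
So Daria is a knight.
With that fixed, Fatima's statement is true, so Fatima is a knight.

Pia: knight, Emil: knight, Daria: knight, Fatima: knight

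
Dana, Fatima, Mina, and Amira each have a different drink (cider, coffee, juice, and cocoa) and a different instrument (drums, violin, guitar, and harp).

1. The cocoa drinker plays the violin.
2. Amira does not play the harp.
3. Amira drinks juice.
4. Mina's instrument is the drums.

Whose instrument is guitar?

With clues 1–4, Dana, Fatima, and Mina are impossible for the one with instrument guitar.
That leaves Amira.

Amira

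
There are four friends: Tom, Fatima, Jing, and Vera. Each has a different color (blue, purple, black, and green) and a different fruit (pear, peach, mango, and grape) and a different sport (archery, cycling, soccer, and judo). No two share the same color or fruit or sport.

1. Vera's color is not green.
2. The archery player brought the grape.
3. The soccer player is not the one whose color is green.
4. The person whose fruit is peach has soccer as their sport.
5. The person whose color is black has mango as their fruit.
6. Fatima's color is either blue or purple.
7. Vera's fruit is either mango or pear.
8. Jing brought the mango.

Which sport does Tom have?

archery

With clues 1–8, cycling, judo, and soccer are impossible for Tom's sport.
That leaves archery.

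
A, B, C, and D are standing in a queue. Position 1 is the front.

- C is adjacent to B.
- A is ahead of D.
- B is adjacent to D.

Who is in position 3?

B

With clues 1–2, D is ruled out for position 3.
With clues 1–3, A and C are ruled out for position 3.
So position 3 is B.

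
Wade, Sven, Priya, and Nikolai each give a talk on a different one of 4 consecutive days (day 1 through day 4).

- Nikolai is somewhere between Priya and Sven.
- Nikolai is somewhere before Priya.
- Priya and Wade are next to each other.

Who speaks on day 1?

With clue 1, Nikolai is ruled out for day 1.
With clues 1–2, Priya is ruled out for day 1.
With clues 1–3, Wade is ruled out for day 1.
So day 1 is Sven.

Sven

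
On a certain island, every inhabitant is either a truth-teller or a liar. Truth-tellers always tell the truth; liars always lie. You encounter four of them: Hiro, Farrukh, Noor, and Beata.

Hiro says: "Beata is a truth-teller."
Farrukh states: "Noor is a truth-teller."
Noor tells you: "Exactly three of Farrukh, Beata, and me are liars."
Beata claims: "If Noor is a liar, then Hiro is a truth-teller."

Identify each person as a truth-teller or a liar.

Consider Hiro. Suppose Hiro is a liar.
Then no assignment of the remaining roles makes every statement match its speaker's type — contradiction.
So Hiro is a truth-teller.
With that fixed, Beata's statement is true, so Beata is a truth-teller.
With that fixed, Noor's statement is false, so Noor is a liar.
With that fixed, Farrukh's statement is false, so Farrukh is a liar.

Hiro: truth-teller, Farrukh: liar, Noor: liar, Beata: truth-teller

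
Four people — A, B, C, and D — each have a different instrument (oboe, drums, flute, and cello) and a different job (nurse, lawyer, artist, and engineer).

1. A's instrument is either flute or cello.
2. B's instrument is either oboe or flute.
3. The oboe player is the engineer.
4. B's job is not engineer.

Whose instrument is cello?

With clues 1–2, B is impossible for the one with instrument cello.
With clues 1–4, C and D are impossible for the one with instrument cello.
That leaves A.

A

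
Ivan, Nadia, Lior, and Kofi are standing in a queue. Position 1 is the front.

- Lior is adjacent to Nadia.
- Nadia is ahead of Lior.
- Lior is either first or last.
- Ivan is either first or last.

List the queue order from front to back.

Ivan, Kofi, Nadia, Lior

From clues 1–2: Nadia is in {1,2,3}.
From clues 1–3: Nadia → position 3, Lior → position 4.
From clues 1–4: Ivan → position 1, Kofi → position 2.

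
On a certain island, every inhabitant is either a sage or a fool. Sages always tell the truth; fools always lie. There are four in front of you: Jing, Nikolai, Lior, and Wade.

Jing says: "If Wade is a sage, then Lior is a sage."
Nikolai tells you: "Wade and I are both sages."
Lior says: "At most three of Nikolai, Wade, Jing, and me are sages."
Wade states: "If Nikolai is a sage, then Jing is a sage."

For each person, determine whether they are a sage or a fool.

Consider Jing. Suppose Jing is a fool.
Then no assignment of the remaining roles makes every statement match its speaker's type — contradiction.
So Jing is a sage.
With that fixed, Wade's statement is true, so Wade is a sage.
Consider Nikolai. Suppose Nikolai is a sage.
Then whichever role Lior has, Lior's statement has the wrong truth value — contradiction.
So Nikolai is a fool.
With that fixed, Lior's statement is true, so Lior is a sage.

Jing: sage, Nikolai: fool, Lior: sage, Wade: sage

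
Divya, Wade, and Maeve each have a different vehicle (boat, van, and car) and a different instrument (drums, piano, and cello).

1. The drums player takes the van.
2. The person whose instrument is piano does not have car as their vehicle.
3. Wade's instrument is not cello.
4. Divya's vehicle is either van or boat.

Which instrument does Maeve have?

With clues 1–4, drums and piano are impossible for Maeve's instrument.
That leaves cello.

cello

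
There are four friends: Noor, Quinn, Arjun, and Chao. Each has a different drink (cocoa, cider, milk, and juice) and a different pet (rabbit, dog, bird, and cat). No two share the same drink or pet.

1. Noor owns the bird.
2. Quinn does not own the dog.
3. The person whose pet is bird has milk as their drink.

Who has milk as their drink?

With clues 1–3, Arjun, Chao, and Quinn are impossible for the one with drink milk.
That leaves Noor.

Noor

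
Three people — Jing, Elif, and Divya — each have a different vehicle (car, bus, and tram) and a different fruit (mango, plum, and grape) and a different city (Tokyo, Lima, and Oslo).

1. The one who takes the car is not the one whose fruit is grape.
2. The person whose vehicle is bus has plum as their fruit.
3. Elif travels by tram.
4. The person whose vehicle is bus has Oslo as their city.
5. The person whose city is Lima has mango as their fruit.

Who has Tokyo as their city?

Elif

With clues 1–5, Divya and Jing are impossible for the one with city Tokyo.
That leaves Elif.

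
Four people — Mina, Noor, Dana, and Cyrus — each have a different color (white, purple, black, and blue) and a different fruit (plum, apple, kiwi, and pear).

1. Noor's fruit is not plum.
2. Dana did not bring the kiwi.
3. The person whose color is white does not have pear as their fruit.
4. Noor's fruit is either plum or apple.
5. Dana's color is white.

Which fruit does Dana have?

plum

With clues 1–2, kiwi is impossible for Dana's fruit.
With clues 1–4, apple is impossible for Dana's fruit.
With clues 1–5, pear is impossible for Dana's fruit.
That leaves plum.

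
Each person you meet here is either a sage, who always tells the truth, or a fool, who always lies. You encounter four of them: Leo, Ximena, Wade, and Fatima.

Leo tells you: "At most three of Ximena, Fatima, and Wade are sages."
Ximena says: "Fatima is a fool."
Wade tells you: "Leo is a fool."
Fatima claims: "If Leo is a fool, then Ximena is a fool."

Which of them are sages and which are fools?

Leo: sage, Ximena: fool, Wade: fool, Fatima: sage

Regardless of anyone's role, Leo's statement is true, so Leo is a sage.
With that fixed, Wade's statement is false, so Wade is a fool.
With that fixed, Fatima's statement is true, so Fatima is a sage.
With that fixed, Ximena's statement is false, so Ximena is a fool.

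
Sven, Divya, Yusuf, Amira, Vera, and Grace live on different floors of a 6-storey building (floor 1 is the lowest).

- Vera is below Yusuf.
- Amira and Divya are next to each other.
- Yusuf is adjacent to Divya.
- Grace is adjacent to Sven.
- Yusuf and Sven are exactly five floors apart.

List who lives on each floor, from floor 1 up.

From clue 1: Yusuf is in {2,3,4,5,6}.
From clues 1–3: Divya is in {3,4,5}.
From clues 1–4: Divya is in {3,5}.
From clues 1–5: Sven → floor 1, Grace → floor 2, Vera → floor 3, Amira → floor 4, Divya → floor 5, Yusuf → floor 6.

Sven, Grace, Vera, Amira, Divya, Yusuf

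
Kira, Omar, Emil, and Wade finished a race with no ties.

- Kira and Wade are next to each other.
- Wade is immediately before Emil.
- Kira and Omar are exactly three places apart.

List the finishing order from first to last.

Kira, Wade, Emil, Omar

From clues 1–2: Kira is in {1,2}.
From clues 1–3: Kira → place 1, Wade → place 2, Emil → place 3, Omar → place 4.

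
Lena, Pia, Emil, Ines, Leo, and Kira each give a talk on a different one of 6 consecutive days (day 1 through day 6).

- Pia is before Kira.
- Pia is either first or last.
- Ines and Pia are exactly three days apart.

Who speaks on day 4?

With clues 1–2, Pia is ruled out for day 4.
With clues 1–3, Emil, Kira, Lena, and Leo are ruled out for day 4.
So day 4 is Ines.

Ines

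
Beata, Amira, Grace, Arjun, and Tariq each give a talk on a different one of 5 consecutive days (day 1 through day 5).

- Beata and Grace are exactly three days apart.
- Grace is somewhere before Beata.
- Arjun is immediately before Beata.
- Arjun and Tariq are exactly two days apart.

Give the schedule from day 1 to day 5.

Grace, Amira, Arjun, Beata, Tariq

From clue 1: Beata is in {1,2,4,5}.
From clues 1–2: Beata is in {4,5}.
From clues 1–4: Grace → day 1, Amira → day 2, Arjun → day 3, Beata → day 4, Tariq → day 5.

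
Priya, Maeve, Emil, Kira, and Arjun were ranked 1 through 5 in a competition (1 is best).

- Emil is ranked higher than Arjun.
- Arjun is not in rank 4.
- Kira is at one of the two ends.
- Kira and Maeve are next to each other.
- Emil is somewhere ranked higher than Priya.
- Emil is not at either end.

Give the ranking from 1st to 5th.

Kira, Maeve, Emil, Priya, Arjun

From clue 1: Emil is in {1,2,3,4}.
From clues 1–2: Arjun is in {2,3,5}.
From clues 1–3: Kira is in {1,5}.
From clues 1–4: Maeve is in {2,4}.
From clues 1–6: Kira → rank 1, Maeve → rank 2, Emil → rank 3, Priya → rank 4, Arjun → rank 5.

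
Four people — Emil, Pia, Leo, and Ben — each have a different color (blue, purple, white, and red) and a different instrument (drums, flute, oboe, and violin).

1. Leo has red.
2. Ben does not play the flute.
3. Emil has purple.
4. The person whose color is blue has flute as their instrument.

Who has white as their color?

Ben

Clue 1 rules out Leo for the one with color white.
With clues 1–3, Emil is impossible for the one with color white.
With clues 1–4, Pia is impossible for the one with color white.
That leaves Ben.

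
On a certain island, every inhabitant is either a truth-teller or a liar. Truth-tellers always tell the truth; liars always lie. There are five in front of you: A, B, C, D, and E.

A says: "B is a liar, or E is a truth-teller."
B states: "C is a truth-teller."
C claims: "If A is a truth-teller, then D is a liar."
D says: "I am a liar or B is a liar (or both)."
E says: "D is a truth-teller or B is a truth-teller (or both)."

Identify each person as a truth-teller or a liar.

A: truth-teller, B: liar, C: liar, D: truth-teller, E: truth-teller

Consider A. Suppose A is a liar.
Then no assignment of the remaining roles makes every statement match its speaker's type — contradiction.
So A is a truth-teller.
Consider B. Suppose B is a truth-teller.
Then whichever role D has, D's statement has the wrong truth value — contradiction.
So B is a liar.
With that fixed, D's statement is true, so D is a truth-teller.
With that fixed, E's statement is true, so E is a truth-teller.
With that fixed, C's statement is false, so C is a liar.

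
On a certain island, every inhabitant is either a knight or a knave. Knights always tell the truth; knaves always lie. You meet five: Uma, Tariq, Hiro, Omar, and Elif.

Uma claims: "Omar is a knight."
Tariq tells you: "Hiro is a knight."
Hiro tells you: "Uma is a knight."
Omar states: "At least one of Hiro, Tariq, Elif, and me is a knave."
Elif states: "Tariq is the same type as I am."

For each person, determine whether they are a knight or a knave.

Consider Uma. Suppose Uma is a knave.
Then no assignment of the remaining roles makes every statement match its speaker's type — contradiction.
So Uma is a knight.
With that fixed, Hiro's statement is true, so Hiro is a knight.
With that fixed, Tariq's statement is true, so Tariq is a knight.
Consider Omar. Suppose Omar is a knave.
Then Uma's statement comes out false, contradicting Uma being a knight.
So Omar is a knight.
Consider Elif. Suppose Elif is a knight.
Then Omar's statement comes out false, contradicting Omar being a knight.
So Elif is a knave.

Uma: knight, Tariq: knight, Hiro: knight, Omar: knight, Elif: knave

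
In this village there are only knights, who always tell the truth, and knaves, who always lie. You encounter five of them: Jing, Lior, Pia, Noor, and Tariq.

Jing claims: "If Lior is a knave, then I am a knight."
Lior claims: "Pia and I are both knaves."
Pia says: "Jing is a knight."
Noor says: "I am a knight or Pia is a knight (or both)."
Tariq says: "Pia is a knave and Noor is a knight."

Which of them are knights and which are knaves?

Consider Jing. Suppose Jing is a knave.
Then no assignment of the remaining roles makes every statement match its speaker's type — contradiction.
So Jing is a knight.
With that fixed, Pia's statement is true, so Pia is a knight.
With that fixed, Noor's statement is true, so Noor is a knight.
With that fixed, Tariq's statement is false, so Tariq is a knave.
With that fixed, Lior's statement is false, so Lior is a knave.

Jing: knight, Lior: knave, Pia: knight, Noor: knight, Tariq: knave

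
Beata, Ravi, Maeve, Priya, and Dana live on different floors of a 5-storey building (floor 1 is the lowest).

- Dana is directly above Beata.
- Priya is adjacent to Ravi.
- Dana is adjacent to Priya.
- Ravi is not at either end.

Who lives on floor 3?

Priya

With clues 1–3, Beata, Maeve, and Ravi are ruled out for floor 3.
With clues 1–4, Dana is ruled out for floor 3.
So floor 3 is Priya.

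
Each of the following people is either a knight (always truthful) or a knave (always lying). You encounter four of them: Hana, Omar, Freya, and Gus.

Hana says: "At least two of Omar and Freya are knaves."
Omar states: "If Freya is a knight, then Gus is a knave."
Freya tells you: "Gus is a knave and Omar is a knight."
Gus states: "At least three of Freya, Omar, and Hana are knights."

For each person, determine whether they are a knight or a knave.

Consider Hana. Suppose Hana is a knight.
Then no assignment of the remaining roles makes every statement match its speaker's type — contradiction.
So Hana is a knave.
With that fixed, Gus's statement is false, so Gus is a knave.
With that fixed, Omar's statement is true, so Omar is a knight.
With that fixed, Freya's statement is true, so Freya is a knight.

Hana: knave, Omar: knight, Freya: knight, Gus: knave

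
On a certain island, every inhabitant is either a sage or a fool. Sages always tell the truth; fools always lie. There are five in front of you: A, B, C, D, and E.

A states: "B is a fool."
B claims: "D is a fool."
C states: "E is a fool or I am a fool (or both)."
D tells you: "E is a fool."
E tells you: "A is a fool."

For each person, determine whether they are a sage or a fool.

Consider A. Suppose A is a fool.
Then no assignment of the remaining roles makes every statement match its speaker's type — contradiction.
So A is a sage.
With that fixed, E's statement is false, so E is a fool.
With that fixed, C's statement is true, so C is a sage.
With that fixed, D's statement is true, so D is a sage.
With that fixed, B's statement is false, so B is a fool.

A: sage, B: fool, C: sage, D: sage, E: fool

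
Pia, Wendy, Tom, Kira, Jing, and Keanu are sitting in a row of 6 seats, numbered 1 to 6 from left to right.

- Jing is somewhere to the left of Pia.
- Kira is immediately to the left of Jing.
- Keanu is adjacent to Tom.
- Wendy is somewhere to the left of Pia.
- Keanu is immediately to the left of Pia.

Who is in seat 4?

With clues 1–4, Wendy is ruled out for seat 4.
With clues 1–5, Jing, Keanu, Kira, and Pia are ruled out for seat 4.
So seat 4 is Tom.

Tom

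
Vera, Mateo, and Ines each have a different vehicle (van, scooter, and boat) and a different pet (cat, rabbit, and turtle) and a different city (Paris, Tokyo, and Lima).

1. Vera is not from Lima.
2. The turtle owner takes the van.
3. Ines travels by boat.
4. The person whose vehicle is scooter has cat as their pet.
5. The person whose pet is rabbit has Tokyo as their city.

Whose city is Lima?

Clue 1 rules out Vera for the one with city Lima.
With clues 1–5, Ines is impossible for the one with city Lima.
That leaves Mateo.

Mateo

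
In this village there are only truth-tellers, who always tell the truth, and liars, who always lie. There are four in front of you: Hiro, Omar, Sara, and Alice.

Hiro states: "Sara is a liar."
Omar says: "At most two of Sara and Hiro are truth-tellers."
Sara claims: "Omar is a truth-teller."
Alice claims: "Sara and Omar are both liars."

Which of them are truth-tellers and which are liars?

Hiro: liar, Omar: truth-teller, Sara: truth-teller, Alice: liar

Regardless of anyone's role, Omar's statement is true, so Omar is a truth-teller.
With that fixed, Sara's statement is true, so Sara is a truth-teller.
With that fixed, Alice's statement is false, so Alice is a liar.
With that fixed, Hiro's statement is false, so Hiro is a liar.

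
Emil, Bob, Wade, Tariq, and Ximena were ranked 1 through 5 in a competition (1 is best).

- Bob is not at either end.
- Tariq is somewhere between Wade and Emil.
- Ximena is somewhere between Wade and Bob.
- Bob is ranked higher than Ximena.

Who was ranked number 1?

Emil

With clue 1, Bob is ruled out for rank 1.
With clues 1–2, Tariq is ruled out for rank 1.
With clues 1–3, Ximena is ruled out for rank 1.
With clues 1–4, Wade is ruled out for rank 1.
So rank 1 is Emil.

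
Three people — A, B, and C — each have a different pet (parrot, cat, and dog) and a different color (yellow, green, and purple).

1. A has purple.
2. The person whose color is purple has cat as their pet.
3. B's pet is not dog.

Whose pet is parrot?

With clues 1–2, A is impossible for the one with pet parrot.
With clues 1–3, C is impossible for the one with pet parrot.
That leaves B.

B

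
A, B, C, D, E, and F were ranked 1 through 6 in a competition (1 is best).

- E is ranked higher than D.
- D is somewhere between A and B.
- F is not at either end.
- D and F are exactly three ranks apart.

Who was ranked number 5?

With clues 1–2, E is ruled out for rank 5.
With clues 1–4, A, B, C, and F are ruled out for rank 5.
So rank 5 is D.

D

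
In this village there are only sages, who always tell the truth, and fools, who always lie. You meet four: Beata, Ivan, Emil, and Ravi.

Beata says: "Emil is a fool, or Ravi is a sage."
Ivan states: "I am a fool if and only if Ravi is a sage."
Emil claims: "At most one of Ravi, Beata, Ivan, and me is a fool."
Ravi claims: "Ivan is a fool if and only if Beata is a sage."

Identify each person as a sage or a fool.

Consider Beata. Suppose Beata is a fool.
Then no assignment of the remaining roles makes every statement match its speaker's type — contradiction.
So Beata is a sage.
Consider Ivan. Suppose Ivan is a fool.
Then no assignment of the remaining roles makes every statement match its speaker's type — contradiction.
So Ivan is a sage.
With that fixed, Ravi's statement is false, so Ravi is a fool.
Consider Emil. Suppose Emil is a sage.
Then Beata's statement comes out false, contradicting Beata being a sage.
So Emil is a fool.

Beata: sage, Ivan: sage, Emil: fool, Ravi: fool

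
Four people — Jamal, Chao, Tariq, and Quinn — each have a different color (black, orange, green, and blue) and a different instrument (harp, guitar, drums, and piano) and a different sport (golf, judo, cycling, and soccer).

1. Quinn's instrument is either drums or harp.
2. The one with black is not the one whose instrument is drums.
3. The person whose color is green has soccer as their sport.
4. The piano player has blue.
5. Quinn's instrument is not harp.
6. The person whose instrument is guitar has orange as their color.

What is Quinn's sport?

soccer

With clues 1–6, cycling, golf, and judo are impossible for Quinn's sport.
That leaves soccer.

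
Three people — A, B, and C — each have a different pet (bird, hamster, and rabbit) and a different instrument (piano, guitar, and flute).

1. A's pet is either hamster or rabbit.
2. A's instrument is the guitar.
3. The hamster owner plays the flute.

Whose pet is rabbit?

A

With clues 1–3, B and C are impossible for the one with pet rabbit.
That leaves A.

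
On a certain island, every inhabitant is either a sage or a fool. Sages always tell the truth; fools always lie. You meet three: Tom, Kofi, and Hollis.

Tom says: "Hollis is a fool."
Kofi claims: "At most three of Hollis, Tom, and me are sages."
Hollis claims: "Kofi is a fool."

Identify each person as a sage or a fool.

Regardless of anyone's role, Kofi's statement is true, so Kofi is a sage.
With that fixed, Hollis's statement is false, so Hollis is a fool.
With that fixed, Tom's statement is true, so Tom is a sage.

Tom: sage, Kofi: sage, Hollis: fool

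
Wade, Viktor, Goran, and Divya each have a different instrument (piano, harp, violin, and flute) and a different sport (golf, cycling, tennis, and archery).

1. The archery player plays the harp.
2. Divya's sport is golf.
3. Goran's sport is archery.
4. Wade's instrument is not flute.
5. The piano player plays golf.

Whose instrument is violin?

Wade

With clues 1–3, Goran is impossible for the one with instrument violin.
With clues 1–5, Divya and Viktor are impossible for the one with instrument violin.
That leaves Wade.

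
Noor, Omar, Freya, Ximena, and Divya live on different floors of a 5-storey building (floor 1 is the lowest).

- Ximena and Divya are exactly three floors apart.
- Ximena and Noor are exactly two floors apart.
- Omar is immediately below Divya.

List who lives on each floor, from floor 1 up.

From clue 1: Ximena is in {1,2,4,5}.
From clues 1–2: Noor is in {2,3,4}.
From clues 1–3: Omar → floor 1, Divya → floor 2, Noor → floor 3, Freya → floor 4, Ximena → floor 5.

Omar, Divya, Noor, Freya, Ximena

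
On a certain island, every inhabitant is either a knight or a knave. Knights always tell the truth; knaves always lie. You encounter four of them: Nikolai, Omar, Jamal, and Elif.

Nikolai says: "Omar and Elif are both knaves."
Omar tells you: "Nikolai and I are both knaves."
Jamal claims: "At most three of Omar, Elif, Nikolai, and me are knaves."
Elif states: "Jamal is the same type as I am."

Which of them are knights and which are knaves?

Nikolai: knight, Omar: knave, Jamal: knight, Elif: knave

Consider Nikolai. Suppose Nikolai is a knave.
Then whichever role Omar has, Omar's statement has the wrong truth value — contradiction.
So Nikolai is a knight.
With that fixed, Omar's statement is false, so Omar is a knave.
With that fixed, Jamal's statement is true, so Jamal is a knight.
Consider Elif. Suppose Elif is a knight.
Then Nikolai's statement comes out false, contradicting Nikolai being a knight.
So Elif is a knave.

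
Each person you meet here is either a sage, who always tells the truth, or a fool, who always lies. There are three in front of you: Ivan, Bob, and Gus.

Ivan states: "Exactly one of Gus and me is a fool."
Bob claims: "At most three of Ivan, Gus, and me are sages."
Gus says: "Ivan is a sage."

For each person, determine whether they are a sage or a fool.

Regardless of anyone's role, Bob's statement is true, so Bob is a sage.
Consider Ivan. Suppose Ivan is a sage.
Then no assignment of the remaining roles makes every statement match its speaker's type — contradiction.
So Ivan is a fool.
With that fixed, Gus's statement is false, so Gus is a fool.

Ivan: fool, Bob: sage, Gus: fool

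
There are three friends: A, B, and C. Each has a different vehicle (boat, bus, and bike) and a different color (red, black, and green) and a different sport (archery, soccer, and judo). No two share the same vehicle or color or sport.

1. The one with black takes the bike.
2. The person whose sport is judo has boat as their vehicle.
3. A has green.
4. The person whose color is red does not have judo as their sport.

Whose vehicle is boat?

A

With clues 1–4, B and C are impossible for the one with vehicle boat.
That leaves A.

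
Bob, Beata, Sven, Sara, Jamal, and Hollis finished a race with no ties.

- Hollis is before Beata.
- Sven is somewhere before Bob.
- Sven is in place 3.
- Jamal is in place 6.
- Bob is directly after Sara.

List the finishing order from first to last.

From clue 1: Beata is in {2,3,4,5,6}.
From clues 1–2: Bob is in {2,3,4,5,6}.
From clues 1–3: Sven → place 3.
From clues 1–4: Jamal → place 6.
From clues 1–5: Hollis → place 1, Beata → place 2, Sara → place 4, Bob → place 5.

Hollis, Beata, Sven, Sara, Bob, Jamal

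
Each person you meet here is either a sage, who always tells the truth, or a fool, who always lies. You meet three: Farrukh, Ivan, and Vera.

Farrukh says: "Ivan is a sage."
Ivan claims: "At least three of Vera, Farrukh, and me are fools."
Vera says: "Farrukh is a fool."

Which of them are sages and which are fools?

Consider Farrukh. Suppose Farrukh is a sage.
Then no assignment of the remaining roles makes every statement match its speaker's type — contradiction.
So Farrukh is a fool.
With that fixed, Vera's statement is true, so Vera is a sage.
With that fixed, Ivan's statement is false, so Ivan is a fool.

Farrukh: fool, Ivan: fool, Vera: sage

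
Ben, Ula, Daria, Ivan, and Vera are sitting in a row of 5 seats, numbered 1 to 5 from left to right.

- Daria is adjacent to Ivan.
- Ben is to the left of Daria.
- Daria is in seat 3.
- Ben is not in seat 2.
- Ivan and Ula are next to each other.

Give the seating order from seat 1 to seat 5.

From clues 1–2: Ben is in {1,2,3}.
From clues 1–3: Daria → seat 3.
From clues 1–4: Ben → seat 1.
From clues 1–5: Vera → seat 2, Ivan → seat 4, Ula → seat 5.

Ben, Vera, Daria, Ivan, Ula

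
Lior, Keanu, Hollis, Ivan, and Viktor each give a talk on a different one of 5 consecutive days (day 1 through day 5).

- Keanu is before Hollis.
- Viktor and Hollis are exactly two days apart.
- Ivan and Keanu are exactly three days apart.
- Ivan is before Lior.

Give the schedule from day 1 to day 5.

From clue 1: Keanu is in {1,2,3,4}.
From clues 1–3: Lior is in {2,4}.
From clues 1–4: Ivan → day 1, Lior → day 2, Viktor → day 3, Keanu → day 4, Hollis → day 5.

Ivan, Lior, Viktor, Keanu, Hollis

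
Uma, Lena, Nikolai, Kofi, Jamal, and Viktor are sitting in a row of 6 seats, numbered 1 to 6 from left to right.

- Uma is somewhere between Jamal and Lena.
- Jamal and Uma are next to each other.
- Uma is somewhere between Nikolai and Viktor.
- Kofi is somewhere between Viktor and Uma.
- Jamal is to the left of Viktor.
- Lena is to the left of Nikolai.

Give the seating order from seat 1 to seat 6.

Lena, Nikolai, Uma, Jamal, Kofi, Viktor

From clue 1: Uma is in {2,3,4,5}.
From clues 1–3: Uma is in {3,4}.
From clues 1–5: Uma → seat 3.
From clues 1–6: Lena → seat 1, Nikolai → seat 2, Jamal → seat 4, Kofi → seat 5, Viktor → seat 6.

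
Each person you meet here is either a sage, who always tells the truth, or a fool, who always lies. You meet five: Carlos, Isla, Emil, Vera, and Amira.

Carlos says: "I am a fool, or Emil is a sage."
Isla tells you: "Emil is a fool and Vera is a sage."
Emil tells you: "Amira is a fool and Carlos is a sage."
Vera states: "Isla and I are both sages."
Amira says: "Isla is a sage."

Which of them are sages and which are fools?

Carlos: sage, Isla: fool, Emil: sage, Vera: fool, Amira: fool

Consider Carlos. Suppose Carlos is a fool.
Then Carlos's own statement would have to be false, but it can't be — contradiction.
So Carlos is a sage.
Consider Isla. Suppose Isla is a sage.
Then no assignment of the remaining roles makes every statement match its speaker's type — contradiction.
So Isla is a fool.
With that fixed, Vera's statement is false, so Vera is a fool.
With that fixed, Amira's statement is false, so Amira is a fool.
With that fixed, Emil's statement is true, so Emil is a sage.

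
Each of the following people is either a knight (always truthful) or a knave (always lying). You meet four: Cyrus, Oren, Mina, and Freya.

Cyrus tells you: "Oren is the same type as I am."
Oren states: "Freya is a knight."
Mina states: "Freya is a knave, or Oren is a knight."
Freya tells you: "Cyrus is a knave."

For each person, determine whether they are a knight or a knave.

Cyrus: knave, Oren: knight, Mina: knight, Freya: knight

Consider Cyrus. Suppose Cyrus is a knight.
Then no assignment of the remaining roles makes every statement match its speaker's type — contradiction.
So Cyrus is a knave.
With that fixed, Freya's statement is true, so Freya is a knight.
With that fixed, Oren's statement is true, so Oren is a knight.
With that fixed, Mina's statement is true, so Mina is a knight.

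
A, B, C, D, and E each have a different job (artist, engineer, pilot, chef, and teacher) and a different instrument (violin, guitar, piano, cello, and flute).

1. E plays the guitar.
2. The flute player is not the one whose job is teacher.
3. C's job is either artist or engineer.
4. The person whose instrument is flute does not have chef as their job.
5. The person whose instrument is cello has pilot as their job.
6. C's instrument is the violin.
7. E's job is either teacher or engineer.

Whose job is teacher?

With clues 1–3, C is impossible for the one with job teacher.
With clues 1–7, A, B, and D are impossible for the one with job teacher.
That leaves E.

E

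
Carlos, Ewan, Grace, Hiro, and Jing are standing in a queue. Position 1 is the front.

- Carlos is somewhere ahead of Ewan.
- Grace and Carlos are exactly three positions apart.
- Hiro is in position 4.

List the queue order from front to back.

From clue 1: Carlos is in {1,2,3,4}.
From clues 1–2: Carlos is in {1,2,4}.
From clues 1–3: Jing → position 1, Carlos → position 2, Ewan → position 3, Hiro → position 4, Grace → position 5.

Jing, Carlos, Ewan, Hiro, Grace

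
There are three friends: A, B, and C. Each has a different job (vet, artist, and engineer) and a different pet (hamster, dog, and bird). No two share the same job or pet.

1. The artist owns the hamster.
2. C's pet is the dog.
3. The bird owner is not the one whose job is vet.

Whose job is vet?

With clues 1–3, A and B are impossible for the one with job vet.
That leaves C.

C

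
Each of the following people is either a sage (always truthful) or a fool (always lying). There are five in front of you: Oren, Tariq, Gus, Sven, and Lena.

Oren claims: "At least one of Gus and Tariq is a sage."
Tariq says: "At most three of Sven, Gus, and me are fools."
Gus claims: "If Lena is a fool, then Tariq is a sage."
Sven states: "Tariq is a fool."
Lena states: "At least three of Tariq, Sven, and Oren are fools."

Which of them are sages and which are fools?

Oren: sage, Tariq: sage, Gus: sage, Sven: fool, Lena: fool

Regardless of anyone's role, Tariq's statement is true, so Tariq is a sage.
With that fixed, Gus's statement is true, so Gus is a sage.
With that fixed, Sven's statement is false, so Sven is a fool.
With that fixed, Lena's statement is false, so Lena is a fool.
With that fixed, Oren's statement is true, so Oren is a sage.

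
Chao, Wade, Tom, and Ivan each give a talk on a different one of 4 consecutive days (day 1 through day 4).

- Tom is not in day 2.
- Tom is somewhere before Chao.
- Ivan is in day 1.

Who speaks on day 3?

With clues 1–3, Chao, Ivan, and Wade are ruled out for day 3.
So day 3 is Tom.

Tom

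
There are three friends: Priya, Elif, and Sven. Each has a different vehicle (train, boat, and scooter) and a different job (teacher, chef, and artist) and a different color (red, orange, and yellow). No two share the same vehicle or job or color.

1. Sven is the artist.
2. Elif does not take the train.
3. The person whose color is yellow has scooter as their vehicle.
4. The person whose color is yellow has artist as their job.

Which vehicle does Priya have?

With clues 1–4, boat and scooter are impossible for Priya's vehicle.
That leaves train.

train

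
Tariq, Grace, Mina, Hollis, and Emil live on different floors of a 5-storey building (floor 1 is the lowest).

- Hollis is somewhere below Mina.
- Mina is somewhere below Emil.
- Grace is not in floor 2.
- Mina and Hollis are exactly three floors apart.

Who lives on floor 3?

With clues 1–4, Emil, Hollis, Mina, and Tariq are ruled out for floor 3.
So floor 3 is Grace.

Grace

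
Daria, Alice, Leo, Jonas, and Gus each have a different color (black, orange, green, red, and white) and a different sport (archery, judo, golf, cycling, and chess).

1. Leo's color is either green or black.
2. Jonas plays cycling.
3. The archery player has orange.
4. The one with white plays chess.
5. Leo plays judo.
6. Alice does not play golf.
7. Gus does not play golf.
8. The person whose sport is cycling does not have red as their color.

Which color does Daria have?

red

With clues 1–7, orange and white are impossible for Daria's color.
With clues 1–8, black and green are impossible for Daria's color.
That leaves red.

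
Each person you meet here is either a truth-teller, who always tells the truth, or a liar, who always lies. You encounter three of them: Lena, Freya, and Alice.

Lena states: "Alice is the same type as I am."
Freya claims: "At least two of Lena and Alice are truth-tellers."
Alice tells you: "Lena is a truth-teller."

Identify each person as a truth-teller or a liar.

Consider Lena. Suppose Lena is a liar.
Then no assignment of the remaining roles makes every statement match its speaker's type — contradiction.
So Lena is a truth-teller.
With that fixed, Alice's statement is true, so Alice is a truth-teller.
With that fixed, Freya's statement is true, so Freya is a truth-teller.

Lena: truth-teller, Freya: truth-teller, Alice: truth-teller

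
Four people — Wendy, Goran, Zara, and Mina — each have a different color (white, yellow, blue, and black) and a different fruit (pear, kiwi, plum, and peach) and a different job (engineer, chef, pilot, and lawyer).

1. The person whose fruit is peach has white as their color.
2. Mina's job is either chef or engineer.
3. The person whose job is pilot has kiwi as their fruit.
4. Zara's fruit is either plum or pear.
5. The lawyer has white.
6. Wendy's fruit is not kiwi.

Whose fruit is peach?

Wendy

With clues 1–4, Zara is impossible for the one with fruit peach.
With clues 1–5, Mina is impossible for the one with fruit peach.
With clues 1–6, Goran is impossible for the one with fruit peach.
That leaves Wendy.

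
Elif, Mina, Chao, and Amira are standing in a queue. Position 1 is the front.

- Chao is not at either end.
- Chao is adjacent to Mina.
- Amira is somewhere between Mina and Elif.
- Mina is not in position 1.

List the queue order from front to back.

From clue 1: Chao is in {2,3}.
From clues 1–3: Elif is in {1,4}.
From clues 1–4: Elif → position 1, Amira → position 2, Chao → position 3, Mina → position 4.

Elif, Amira, Chao, Mina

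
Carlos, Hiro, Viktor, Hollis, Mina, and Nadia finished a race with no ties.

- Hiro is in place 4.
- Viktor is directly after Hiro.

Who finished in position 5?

With clue 1, Hiro is ruled out for place 5.
With clues 1–2, Carlos, Hollis, Mina, and Nadia are ruled out for place 5.
So place 5 is Viktor.

Viktor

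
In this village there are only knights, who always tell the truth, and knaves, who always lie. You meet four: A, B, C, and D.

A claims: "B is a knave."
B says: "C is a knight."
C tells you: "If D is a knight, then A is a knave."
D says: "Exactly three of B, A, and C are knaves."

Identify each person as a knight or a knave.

Consider A. Suppose A is a knight.
Then no assignment of the remaining roles makes every statement match its speaker's type — contradiction.
So A is a knave.
With that fixed, C's statement is true, so C is a knight.
With that fixed, D's statement is false, so D is a knave.
With that fixed, B's statement is true, so B is a knight.

A: knave, B: knight, C: knight, D: knave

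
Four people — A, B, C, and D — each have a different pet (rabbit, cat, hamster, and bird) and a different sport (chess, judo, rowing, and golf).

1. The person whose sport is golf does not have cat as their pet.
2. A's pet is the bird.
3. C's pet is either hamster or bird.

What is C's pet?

With clues 1–2, bird is impossible for C's pet.
With clues 1–3, cat and rabbit are impossible for C's pet.
That leaves hamster.

hamster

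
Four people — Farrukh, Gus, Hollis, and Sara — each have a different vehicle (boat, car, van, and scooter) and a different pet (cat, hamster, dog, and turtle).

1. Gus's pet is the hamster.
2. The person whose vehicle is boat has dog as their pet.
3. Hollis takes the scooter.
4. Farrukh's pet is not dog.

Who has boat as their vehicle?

With clues 1–2, Gus is impossible for the one with vehicle boat.
With clues 1–3, Hollis is impossible for the one with vehicle boat.
With clues 1–4, Farrukh is impossible for the one with vehicle boat.
That leaves Sara.

Sara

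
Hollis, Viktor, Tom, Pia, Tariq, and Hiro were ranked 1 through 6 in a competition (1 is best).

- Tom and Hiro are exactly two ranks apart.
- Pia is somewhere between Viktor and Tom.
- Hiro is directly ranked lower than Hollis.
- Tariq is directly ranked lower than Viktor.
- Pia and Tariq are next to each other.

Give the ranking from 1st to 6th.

Viktor, Tariq, Pia, Tom, Hollis, Hiro

From clues 1–2: Pia is in {2,3,4,5}.
From clues 1–3: Viktor is in {1,2,5,6}.
From clues 1–4: Viktor is in {1,5}.
From clues 1–5: Viktor → rank 1, Tariq → rank 2, Pia → rank 3, Tom → rank 4, Hollis → rank 5, Hiro → rank 6.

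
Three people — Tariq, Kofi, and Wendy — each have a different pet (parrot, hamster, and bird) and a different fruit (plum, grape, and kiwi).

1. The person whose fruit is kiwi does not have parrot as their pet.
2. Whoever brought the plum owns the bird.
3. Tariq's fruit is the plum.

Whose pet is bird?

With clues 1–3, Kofi and Wendy are impossible for the one with pet bird.
That leaves Tariq.

Tariq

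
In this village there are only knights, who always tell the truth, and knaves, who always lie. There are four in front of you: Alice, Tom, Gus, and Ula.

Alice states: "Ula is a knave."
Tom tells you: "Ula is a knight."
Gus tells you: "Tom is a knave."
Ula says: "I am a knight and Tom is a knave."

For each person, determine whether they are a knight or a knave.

Alice: knight, Tom: knave, Gus: knight, Ula: knave

Consider Alice. Suppose Alice is a knave.
Then no assignment of the remaining roles makes every statement match its speaker's type — contradiction.
So Alice is a knight.
Consider Tom. Suppose Tom is a knight.
Then no assignment of the remaining roles makes every statement match its speaker's type — contradiction.
So Tom is a knave.
With that fixed, Gus's statement is true, so Gus is a knight.
Consider Ula. Suppose Ula is a knight.
Then Alice's statement comes out false, contradicting Alice being a knight.
So Ula is a knave.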